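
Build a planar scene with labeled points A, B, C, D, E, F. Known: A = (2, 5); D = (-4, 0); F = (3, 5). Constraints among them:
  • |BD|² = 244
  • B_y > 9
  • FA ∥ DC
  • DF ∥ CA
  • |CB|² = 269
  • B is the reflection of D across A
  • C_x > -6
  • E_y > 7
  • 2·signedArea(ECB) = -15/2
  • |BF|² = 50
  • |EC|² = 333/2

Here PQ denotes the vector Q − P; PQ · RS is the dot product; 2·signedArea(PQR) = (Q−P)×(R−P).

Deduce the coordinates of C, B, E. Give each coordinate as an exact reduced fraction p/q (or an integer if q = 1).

1. C_x = -5  [DF ∥ CA ∩ FA ∥ DC]
2. C_y = 0  [DF ∥ CA ∩ FA ∥ DC]
   → C = (-5, 0)
3. B_x = 8  [B is the reflection of D across A]
4. B_y = 10  [B is the reflection of D across A]
   → B = (8, 10)
5. E_x = 11/2  [line -10·x + 13·y + -85/2 = 0 ∩ |EC|² = 333/2]
6. E_y = 15/2  [line -10·x + 13·y + -85/2 = 0 ∩ |EC|² = 333/2]
   → E = (11/2, 15/2)

B = (8, 10)
C = (-5, 0)
E = (11/2, 15/2)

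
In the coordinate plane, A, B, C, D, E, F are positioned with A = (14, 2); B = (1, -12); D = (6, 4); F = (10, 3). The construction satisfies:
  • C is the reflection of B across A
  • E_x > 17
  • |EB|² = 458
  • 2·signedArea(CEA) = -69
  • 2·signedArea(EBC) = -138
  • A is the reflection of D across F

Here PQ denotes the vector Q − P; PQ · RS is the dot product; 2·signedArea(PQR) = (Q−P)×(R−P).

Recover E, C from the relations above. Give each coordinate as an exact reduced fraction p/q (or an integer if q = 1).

C = (27, 16)
E = (18, 1)

1. C_x = 27  [C is the reflection of B across A]
2. C_y = 16  [C is the reflection of B across A]
   → C = (27, 16)
3. E_x = 18  [line -28·x + 26·y + 478 = 0 ∩ |EB|² = 458]
4. E_y = 1  [line -28·x + 26·y + 478 = 0 ∩ |EB|² = 458]
   → E = (18, 1)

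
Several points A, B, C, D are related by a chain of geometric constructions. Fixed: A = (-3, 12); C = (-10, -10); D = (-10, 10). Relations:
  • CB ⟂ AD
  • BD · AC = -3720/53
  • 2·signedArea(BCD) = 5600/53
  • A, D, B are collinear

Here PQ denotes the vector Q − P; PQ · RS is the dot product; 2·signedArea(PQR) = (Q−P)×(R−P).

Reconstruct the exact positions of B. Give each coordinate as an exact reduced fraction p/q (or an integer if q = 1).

1. B_x = -810/53  [A, D, B are collinear ∩ CB ⟂ AD]
2. B_y = 450/53  [A, D, B are collinear ∩ CB ⟂ AD]
   → B = (-810/53, 450/53)

B = (-810/53, 450/53)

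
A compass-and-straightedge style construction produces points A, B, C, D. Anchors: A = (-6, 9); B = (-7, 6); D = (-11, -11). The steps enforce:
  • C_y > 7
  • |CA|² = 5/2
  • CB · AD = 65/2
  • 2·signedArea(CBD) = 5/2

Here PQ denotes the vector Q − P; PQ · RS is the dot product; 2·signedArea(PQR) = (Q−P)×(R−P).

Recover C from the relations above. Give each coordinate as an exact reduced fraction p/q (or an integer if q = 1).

C = (-13/2, 15/2)

1. C_x = -13/2  [2·signedArea(CBD) = 5/2 ∩ CB · AD = 65/2]
2. C_y = 15/2  [2·signedArea(CBD) = 5/2 ∩ CB · AD = 65/2]
   → C = (-13/2, 15/2)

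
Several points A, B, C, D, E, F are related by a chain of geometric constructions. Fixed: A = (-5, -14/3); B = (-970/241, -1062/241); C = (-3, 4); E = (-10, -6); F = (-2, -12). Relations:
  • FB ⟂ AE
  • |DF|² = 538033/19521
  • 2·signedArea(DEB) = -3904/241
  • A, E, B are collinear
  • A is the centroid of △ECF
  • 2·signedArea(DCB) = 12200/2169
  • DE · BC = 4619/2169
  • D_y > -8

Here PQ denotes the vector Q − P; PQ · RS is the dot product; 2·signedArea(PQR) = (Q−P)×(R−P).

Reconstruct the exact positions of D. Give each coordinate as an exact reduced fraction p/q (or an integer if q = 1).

D = (-2657/723, -15236/2169)

1. D_x = -2657/723  [2·signedArea(DEB) = -3904/241 ∩ DE · BC = 4619/2169]
2. D_y = -15236/2169  [2·signedArea(DEB) = -3904/241 ∩ DE · BC = 4619/2169]
   → D = (-2657/723, -15236/2169)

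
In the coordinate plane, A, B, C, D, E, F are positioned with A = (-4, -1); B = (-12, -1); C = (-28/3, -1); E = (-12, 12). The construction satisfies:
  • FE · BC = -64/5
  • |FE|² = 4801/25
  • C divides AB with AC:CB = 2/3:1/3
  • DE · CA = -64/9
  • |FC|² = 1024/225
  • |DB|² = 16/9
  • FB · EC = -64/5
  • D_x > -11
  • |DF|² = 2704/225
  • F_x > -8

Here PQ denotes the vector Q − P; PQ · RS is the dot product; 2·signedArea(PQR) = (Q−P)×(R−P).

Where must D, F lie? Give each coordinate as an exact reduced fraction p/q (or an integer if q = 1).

D = (-32/3, -1)
F = (-36/5, -1)

1. D_x = -32/3  [DE · CA = -64/9]
2. D_y = -1  [|DB|² = 16/9]
   → D = (-32/3, -1)
3. F_x = -36/5  [FB · EC = -64/5 ∩ FE · BC = -64/5]
4. F_y = -1  [FB · EC = -64/5 ∩ FE · BC = -64/5]
   → F = (-36/5, -1)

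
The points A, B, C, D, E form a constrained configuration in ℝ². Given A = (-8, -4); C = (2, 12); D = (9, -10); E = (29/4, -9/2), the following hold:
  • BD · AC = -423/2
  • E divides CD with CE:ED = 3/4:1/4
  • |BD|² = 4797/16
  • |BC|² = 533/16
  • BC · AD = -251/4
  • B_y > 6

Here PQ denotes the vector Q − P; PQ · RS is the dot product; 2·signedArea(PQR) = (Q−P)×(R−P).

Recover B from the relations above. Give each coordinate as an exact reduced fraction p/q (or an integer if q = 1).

1. B_x = 15/4  [BD · AC = -423/2 ∩ BC · AD = -251/4]
2. B_y = 13/2  [BD · AC = -423/2 ∩ BC · AD = -251/4]
   → B = (15/4, 13/2)

B = (15/4, 13/2)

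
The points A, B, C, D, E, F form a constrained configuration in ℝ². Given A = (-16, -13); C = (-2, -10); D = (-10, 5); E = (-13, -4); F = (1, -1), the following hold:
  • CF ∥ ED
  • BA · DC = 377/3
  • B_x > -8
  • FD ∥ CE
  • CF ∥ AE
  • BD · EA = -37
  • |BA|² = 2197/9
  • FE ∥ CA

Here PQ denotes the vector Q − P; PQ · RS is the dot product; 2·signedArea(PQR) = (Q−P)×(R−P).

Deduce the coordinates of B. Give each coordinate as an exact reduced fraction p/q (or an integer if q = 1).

B = (-22/3, 0)

1. B_x = -22/3  [BD · EA = -37 ∩ BA · DC = 377/3]
2. B_y = 0  [BD · EA = -37 ∩ BA · DC = 377/3]
   → B = (-22/3, 0)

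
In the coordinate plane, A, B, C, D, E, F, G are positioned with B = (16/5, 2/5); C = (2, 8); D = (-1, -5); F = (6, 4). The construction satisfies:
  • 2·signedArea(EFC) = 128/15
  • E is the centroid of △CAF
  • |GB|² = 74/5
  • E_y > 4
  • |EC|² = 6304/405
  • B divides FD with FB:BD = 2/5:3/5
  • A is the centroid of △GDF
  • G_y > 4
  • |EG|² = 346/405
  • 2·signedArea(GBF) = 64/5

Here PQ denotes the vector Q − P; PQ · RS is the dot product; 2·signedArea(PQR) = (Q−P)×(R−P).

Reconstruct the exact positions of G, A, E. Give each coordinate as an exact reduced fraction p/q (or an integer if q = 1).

1. G_x = 13/5  [line -18/5·x + 14/5·y + -12/5 = 0 ∩ |GB|² = 74/5]
2. G_y = 21/5  [line -18/5·x + 14/5·y + -12/5 = 0 ∩ |GB|² = 74/5]
   → G = (13/5, 21/5)
3. A_x = 38/15  [A is the centroid of △GDF]
4. A_y = 16/15  [A is the centroid of △GDF]
   → A = (38/15, 16/15)
5. E_x = 158/45  [E is the centroid of △CAF]
6. E_y = 196/45  [E is the centroid of △CAF]
   → E = (158/45, 196/45)

A = (38/15, 16/15)
E = (158/45, 196/45)
G = (13/5, 21/5)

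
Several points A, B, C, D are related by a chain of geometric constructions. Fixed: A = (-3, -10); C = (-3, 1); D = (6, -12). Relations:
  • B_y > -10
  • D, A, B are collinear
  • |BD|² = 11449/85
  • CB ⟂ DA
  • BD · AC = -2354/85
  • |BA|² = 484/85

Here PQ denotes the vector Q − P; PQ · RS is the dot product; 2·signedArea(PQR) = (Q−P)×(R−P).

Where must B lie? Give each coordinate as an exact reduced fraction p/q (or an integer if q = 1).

1. B_x = -453/85  [D, A, B are collinear ∩ CB ⟂ DA]
2. B_y = -806/85  [D, A, B are collinear ∩ CB ⟂ DA]
   → B = (-453/85, -806/85)

B = (-453/85, -806/85)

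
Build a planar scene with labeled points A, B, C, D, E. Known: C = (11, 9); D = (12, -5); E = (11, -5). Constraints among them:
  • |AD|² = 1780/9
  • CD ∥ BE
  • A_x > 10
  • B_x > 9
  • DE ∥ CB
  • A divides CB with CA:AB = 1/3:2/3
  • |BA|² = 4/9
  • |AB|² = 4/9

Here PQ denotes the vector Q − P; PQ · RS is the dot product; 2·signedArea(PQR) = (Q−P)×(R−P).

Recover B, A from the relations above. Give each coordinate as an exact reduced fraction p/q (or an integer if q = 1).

1. B_x = 10  [CD ∥ BE ∩ DE ∥ CB]
2. B_y = 9  [CD ∥ BE ∩ DE ∥ CB]
   → B = (10, 9)
3. A_x = 32/3  [A divides CB with CA:AB = 1/3:2/3]
4. A_y = 9  [A divides CB with CA:AB = 1/3:2/3]
   → A = (32/3, 9)

A = (32/3, 9)
B = (10, 9)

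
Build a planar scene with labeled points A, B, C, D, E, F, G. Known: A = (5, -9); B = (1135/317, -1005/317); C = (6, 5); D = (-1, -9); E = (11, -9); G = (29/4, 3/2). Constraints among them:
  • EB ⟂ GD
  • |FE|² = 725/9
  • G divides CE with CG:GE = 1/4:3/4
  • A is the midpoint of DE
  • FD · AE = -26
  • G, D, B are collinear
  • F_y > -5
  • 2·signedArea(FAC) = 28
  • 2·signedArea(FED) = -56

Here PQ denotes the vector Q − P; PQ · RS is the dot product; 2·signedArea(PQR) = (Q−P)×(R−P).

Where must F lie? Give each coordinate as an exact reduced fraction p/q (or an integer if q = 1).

1. F_x = 10/3  [2·signedArea(FED) = -56 ∩ FD · AE = -26]
2. F_y = -13/3  [2·signedArea(FED) = -56 ∩ FD · AE = -26]
   → F = (10/3, -13/3)

F = (10/3, -13/3)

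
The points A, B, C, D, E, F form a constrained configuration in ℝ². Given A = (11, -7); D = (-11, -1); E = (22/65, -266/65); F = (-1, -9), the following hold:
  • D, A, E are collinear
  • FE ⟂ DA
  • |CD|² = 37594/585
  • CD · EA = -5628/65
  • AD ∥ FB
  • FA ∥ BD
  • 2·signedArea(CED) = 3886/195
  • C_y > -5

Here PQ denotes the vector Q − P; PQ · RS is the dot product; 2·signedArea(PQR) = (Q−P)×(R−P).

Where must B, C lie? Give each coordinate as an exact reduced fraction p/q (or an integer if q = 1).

1. B_x = -23  [FA ∥ BD ∩ AD ∥ FB]
2. B_y = -3  [FA ∥ BD ∩ AD ∥ FB]
   → B = (-23, -3)
3. C_x = -758/195  [CD · EA = -5628/65 ∩ 2·signedArea(CED) = 3886/195]
4. C_y = -916/195  [CD · EA = -5628/65 ∩ 2·signedArea(CED) = 3886/195]
   → C = (-758/195, -916/195)

B = (-23, -3)
C = (-758/195, -916/195)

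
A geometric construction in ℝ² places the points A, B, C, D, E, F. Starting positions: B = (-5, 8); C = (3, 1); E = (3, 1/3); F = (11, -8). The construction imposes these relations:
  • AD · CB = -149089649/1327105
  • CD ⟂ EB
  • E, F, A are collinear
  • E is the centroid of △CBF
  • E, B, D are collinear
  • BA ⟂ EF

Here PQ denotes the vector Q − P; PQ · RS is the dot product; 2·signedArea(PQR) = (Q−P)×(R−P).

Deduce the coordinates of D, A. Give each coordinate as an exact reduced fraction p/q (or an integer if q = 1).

1. D_x = 2947/1105  [E, B, D are collinear ∩ CD ⟂ EB]
2. D_y = 721/1105  [E, B, D are collinear ∩ CD ⟂ EB]
   → D = (2947/1105, 721/1105)
3. A_x = -5605/1201  [E, F, A are collinear ∩ BA ⟂ EF]
4. A_y = 9992/1201  [E, F, A are collinear ∩ BA ⟂ EF]
   → A = (-5605/1201, 9992/1201)

A = (-5605/1201, 9992/1201)
D = (2947/1105, 721/1105)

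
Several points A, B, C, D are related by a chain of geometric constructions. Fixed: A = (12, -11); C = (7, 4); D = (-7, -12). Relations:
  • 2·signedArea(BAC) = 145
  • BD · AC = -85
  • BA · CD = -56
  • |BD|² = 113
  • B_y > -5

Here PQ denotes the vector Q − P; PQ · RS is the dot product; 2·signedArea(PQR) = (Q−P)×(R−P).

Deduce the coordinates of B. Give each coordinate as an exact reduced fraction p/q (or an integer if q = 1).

B = (0, -4)

1. B_x = 0  [BA · CD = -56 ∩ BD · AC = -85]
2. B_y = -4  [BA · CD = -56 ∩ BD · AC = -85]
   → B = (0, -4)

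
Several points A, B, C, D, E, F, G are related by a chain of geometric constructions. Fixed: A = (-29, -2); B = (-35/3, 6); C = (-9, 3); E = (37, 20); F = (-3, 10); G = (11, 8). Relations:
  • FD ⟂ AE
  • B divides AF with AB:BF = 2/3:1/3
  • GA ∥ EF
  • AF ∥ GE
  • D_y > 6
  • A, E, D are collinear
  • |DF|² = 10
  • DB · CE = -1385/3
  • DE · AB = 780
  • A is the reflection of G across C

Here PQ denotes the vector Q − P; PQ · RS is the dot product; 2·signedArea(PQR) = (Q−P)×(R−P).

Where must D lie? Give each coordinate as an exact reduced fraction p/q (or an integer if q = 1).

D = (-2, 7)

1. D_x = -2  [A, E, D are collinear ∩ FD ⟂ AE]
2. D_y = 7  [A, E, D are collinear ∩ FD ⟂ AE]
   → D = (-2, 7)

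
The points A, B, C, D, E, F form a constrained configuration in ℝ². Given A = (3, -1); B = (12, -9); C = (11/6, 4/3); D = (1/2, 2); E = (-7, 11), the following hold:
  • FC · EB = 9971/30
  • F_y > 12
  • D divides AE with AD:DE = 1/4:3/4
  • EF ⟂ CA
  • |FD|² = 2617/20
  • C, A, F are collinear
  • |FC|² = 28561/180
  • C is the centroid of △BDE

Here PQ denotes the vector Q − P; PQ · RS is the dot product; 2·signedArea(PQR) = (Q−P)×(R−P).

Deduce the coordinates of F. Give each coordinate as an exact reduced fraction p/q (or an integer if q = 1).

1. F_x = -19/5  [C, A, F are collinear ∩ EF ⟂ CA]
2. F_y = 63/5  [C, A, F are collinear ∩ EF ⟂ CA]
   → F = (-19/5, 63/5)

F = (-19/5, 63/5)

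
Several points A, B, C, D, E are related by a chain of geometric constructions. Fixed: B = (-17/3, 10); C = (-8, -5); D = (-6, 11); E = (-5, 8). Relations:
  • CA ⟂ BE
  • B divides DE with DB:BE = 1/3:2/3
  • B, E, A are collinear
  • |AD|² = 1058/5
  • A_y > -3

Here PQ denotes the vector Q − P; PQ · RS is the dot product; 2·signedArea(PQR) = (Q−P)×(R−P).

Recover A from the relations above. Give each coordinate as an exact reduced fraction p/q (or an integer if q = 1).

A = (-7/5, -14/5)

1. A_x = -7/5  [B, E, A are collinear ∩ CA ⟂ BE]
2. A_y = -14/5  [B, E, A are collinear ∩ CA ⟂ BE]
   → A = (-7/5, -14/5)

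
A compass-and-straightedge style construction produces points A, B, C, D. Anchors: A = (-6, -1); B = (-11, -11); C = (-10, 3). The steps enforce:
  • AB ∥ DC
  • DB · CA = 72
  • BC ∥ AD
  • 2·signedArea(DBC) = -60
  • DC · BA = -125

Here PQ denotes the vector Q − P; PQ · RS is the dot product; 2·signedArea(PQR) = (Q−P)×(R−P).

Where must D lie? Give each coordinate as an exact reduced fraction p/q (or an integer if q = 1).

1. D_x = -5  [AB ∥ DC ∩ BC ∥ AD]
2. D_y = 13  [AB ∥ DC ∩ BC ∥ AD]
   → D = (-5, 13)

D = (-5, 13)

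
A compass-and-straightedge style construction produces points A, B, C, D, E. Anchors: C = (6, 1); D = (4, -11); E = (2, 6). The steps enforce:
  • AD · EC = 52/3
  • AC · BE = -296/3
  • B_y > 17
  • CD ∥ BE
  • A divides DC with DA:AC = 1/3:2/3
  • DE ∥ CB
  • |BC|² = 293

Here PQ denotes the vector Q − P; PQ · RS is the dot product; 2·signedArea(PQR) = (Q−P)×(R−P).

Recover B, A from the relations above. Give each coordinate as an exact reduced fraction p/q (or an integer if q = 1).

1. B_x = 4  [CD ∥ BE ∩ DE ∥ CB]
2. B_y = 18  [CD ∥ BE ∩ DE ∥ CB]
   → B = (4, 18)
3. A_x = 14/3  [A divides DC with DA:AC = 1/3:2/3]
4. A_y = -7  [A divides DC with DA:AC = 1/3:2/3]
   → A = (14/3, -7)

A = (14/3, -7)
B = (4, 18)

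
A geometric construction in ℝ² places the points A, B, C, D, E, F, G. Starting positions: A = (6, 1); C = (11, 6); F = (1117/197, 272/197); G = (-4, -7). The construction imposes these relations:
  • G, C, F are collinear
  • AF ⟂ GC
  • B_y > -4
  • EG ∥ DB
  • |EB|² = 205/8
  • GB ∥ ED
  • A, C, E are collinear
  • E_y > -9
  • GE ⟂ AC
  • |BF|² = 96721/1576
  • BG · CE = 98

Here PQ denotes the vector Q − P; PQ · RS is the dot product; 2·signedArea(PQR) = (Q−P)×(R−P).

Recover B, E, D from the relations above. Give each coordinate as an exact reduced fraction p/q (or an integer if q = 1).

1. E_x = -3  [A, C, E are collinear ∩ GE ⟂ AC]
2. E_y = -8  [A, C, E are collinear ∩ GE ⟂ AC]
   → E = (-3, -8)
3. B_x = -1/4  [line 14·x + 14·y + 56 = 0 ∩ |BF|² = 96721/1576]
4. B_y = -15/4  [line 14·x + 14·y + 56 = 0 ∩ |BF|² = 96721/1576]
   → B = (-1/4, -15/4)
5. D_x = 3/4  [EG ∥ DB ∩ GB ∥ ED]
6. D_y = -19/4  [EG ∥ DB ∩ GB ∥ ED]
   → D = (3/4, -19/4)

B = (-1/4, -15/4)
D = (3/4, -19/4)
E = (-3, -8)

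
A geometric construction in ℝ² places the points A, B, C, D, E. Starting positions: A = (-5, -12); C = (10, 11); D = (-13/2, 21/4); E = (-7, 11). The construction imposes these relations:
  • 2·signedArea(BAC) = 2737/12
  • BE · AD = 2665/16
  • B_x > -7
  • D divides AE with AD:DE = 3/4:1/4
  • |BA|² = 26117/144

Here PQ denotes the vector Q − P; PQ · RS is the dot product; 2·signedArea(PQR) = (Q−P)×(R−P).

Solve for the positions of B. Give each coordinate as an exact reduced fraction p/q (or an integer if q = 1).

B = (-37/6, 17/12)

1. B_x = -37/6  [BE · AD = 2665/16 ∩ 2·signedArea(BAC) = 2737/12]
2. B_y = 17/12  [BE · AD = 2665/16 ∩ 2·signedArea(BAC) = 2737/12]
   → B = (-37/6, 17/12)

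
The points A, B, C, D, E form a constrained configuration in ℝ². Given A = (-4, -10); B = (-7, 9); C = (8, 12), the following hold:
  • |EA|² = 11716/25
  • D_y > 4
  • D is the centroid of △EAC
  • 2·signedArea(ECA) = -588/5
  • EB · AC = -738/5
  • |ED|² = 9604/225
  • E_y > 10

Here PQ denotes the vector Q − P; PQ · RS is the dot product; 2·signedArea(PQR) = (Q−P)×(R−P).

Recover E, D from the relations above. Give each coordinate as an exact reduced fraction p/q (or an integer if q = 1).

1. E_x = 2  [EB · AC = -738/5 ∩ 2·signedArea(ECA) = -588/5]
2. E_y = 54/5  [EB · AC = -738/5 ∩ 2·signedArea(ECA) = -588/5]
   → E = (2, 54/5)
3. D_x = 2  [D is the centroid of △EAC]
4. D_y = 64/15  [D is the centroid of △EAC]
   → D = (2, 64/15)

D = (2, 64/15)
E = (2, 54/5)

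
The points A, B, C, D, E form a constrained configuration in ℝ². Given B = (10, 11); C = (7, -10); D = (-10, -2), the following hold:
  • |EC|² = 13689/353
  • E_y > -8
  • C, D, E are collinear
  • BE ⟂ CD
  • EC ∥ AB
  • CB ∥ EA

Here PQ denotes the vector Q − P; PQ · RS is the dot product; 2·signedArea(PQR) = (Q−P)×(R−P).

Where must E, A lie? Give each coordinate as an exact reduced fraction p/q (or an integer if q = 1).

1. E_x = 482/353  [C, D, E are collinear ∩ BE ⟂ CD]
2. E_y = -2594/353  [C, D, E are collinear ∩ BE ⟂ CD]
   → E = (482/353, -2594/353)
3. A_x = 1541/353  [EC ∥ AB ∩ CB ∥ EA]
4. A_y = 4819/353  [EC ∥ AB ∩ CB ∥ EA]
   → A = (1541/353, 4819/353)

A = (1541/353, 4819/353)
E = (482/353, -2594/353)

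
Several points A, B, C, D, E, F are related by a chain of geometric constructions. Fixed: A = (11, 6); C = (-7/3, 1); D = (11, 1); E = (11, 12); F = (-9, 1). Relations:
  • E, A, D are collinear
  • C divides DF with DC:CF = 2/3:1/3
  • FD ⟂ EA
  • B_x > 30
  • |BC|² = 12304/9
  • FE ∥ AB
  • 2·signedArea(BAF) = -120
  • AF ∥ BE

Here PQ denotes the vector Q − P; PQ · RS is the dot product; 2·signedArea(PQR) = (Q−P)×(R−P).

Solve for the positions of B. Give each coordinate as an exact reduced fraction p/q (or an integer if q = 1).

B = (31, 17)

1. B_x = 31  [AF ∥ BE ∩ FE ∥ AB]
2. B_y = 17  [AF ∥ BE ∩ FE ∥ AB]
   → B = (31, 17)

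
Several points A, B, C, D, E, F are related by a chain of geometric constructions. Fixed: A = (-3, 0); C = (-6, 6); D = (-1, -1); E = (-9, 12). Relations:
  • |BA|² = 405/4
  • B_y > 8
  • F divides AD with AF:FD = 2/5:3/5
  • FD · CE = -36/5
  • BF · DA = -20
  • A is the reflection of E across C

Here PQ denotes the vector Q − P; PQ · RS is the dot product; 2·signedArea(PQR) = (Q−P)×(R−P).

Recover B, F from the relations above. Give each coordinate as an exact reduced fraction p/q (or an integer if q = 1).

1. F_x = -11/5  [F divides AD with AF:FD = 2/5:3/5]
2. F_y = -2/5  [F divides AD with AF:FD = 2/5:3/5]
   → F = (-11/5, -2/5)
3. B_x = -15/2  [line 2·x + -1·y + 24 = 0 ∩ |BA|² = 405/4]
4. B_y = 9  [line 2·x + -1·y + 24 = 0 ∩ |BA|² = 405/4]
   → B = (-15/2, 9)

B = (-15/2, 9)
F = (-11/5, -2/5)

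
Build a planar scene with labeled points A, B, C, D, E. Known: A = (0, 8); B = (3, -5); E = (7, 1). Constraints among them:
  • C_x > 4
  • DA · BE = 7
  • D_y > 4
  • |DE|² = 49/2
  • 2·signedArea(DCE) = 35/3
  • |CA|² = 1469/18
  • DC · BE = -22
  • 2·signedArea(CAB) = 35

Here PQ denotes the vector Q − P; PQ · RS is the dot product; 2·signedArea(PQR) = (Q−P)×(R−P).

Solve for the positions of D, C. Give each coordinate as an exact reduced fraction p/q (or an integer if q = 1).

1. D_x = 7/2  [line -4·x + -6·y + 41 = 0 ∩ |DE|² = 49/2]
2. D_y = 9/2  [line -4·x + -6·y + 41 = 0 ∩ |DE|² = 49/2]
   → D = (7/2, 9/2)
3. C_x = 9/2  [2·signedArea(DCE) = 35/3 ∩ 2·signedArea(CAB) = 35]
4. C_y = 1/6  [2·signedArea(DCE) = 35/3 ∩ 2·signedArea(CAB) = 35]
   → C = (9/2, 1/6)

C = (9/2, 1/6)
D = (7/2, 9/2)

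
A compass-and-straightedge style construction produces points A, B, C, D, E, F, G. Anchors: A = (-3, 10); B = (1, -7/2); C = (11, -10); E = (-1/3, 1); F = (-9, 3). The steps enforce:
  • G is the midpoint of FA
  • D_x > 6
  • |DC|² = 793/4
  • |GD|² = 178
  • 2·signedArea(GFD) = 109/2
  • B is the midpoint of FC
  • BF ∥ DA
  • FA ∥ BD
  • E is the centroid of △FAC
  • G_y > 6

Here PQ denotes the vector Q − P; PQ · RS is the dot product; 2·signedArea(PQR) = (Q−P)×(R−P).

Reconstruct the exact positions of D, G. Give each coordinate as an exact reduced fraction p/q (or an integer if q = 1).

D = (7, 7/2)
G = (-6, 13/2)

1. D_x = 7  [BF ∥ DA ∩ FA ∥ BD]
2. D_y = 7/2  [BF ∥ DA ∩ FA ∥ BD]
   → D = (7, 7/2)
3. G_x = -6  [G is the midpoint of FA]
4. G_y = 13/2  [G is the midpoint of FA]
   → G = (-6, 13/2)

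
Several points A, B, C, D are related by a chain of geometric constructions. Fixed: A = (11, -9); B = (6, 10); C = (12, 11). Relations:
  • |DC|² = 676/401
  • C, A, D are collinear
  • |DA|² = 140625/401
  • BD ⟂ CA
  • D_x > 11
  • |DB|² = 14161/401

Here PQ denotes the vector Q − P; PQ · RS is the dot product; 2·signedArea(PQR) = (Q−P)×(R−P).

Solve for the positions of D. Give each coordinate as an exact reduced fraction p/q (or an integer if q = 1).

D = (4786/401, 3891/401)

1. D_x = 4786/401  [C, A, D are collinear ∩ BD ⟂ CA]
2. D_y = 3891/401  [C, A, D are collinear ∩ BD ⟂ CA]
   → D = (4786/401, 3891/401)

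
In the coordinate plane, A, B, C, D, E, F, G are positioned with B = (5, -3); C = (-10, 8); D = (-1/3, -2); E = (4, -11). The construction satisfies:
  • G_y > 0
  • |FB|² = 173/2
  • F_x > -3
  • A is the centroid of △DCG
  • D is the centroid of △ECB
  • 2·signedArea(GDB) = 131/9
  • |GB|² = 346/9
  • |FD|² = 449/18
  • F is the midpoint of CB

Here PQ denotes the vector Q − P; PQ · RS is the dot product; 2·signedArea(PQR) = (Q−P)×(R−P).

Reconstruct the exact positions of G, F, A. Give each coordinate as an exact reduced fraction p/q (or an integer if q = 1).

1. G_x = 0  [line 1·x + 16/3·y + -32/9 = 0 ∩ |GB|² = 346/9]
2. G_y = 2/3  [line 1·x + 16/3·y + -32/9 = 0 ∩ |GB|² = 346/9]
   → G = (0, 2/3)
3. F_x = -5/2  [F is the midpoint of CB]
4. F_y = 5/2  [F is the midpoint of CB]
   → F = (-5/2, 5/2)
5. A_x = -31/9  [A is the centroid of △DCG]
6. A_y = 20/9  [A is the centroid of △DCG]
   → A = (-31/9, 20/9)

A = (-31/9, 20/9)
F = (-5/2, 5/2)
G = (0, 2/3)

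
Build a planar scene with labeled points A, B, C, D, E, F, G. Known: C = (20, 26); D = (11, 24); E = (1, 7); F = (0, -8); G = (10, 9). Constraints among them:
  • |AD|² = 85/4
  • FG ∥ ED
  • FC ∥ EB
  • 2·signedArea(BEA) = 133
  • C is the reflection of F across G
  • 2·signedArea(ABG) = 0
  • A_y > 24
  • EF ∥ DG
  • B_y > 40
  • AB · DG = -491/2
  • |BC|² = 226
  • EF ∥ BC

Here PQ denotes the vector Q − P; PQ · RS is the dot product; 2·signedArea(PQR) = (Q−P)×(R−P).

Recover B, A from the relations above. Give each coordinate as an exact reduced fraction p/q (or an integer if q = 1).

A = (31/2, 25)
B = (21, 41)

1. B_x = 21  [EF ∥ BC ∩ FC ∥ EB]
2. B_y = 41  [EF ∥ BC ∩ FC ∥ EB]
   → B = (21, 41)
3. A_x = 31/2  [2·signedArea(ABG) = 0 ∩ 2·signedArea(BEA) = 133]
4. A_y = 25  [2·signedArea(ABG) = 0 ∩ 2·signedArea(BEA) = 133]
   → A = (31/2, 25)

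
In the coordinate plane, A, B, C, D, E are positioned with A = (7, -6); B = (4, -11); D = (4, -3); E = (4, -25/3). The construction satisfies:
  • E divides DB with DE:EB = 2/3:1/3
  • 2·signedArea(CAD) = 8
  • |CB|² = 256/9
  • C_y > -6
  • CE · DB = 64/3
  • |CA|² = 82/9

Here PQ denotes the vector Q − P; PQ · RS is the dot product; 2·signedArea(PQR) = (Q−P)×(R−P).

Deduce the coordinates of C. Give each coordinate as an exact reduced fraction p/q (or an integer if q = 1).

1. C_x = 4  [2·signedArea(CAD) = 8 ∩ CE · DB = 64/3]
2. C_y = -17/3  [2·signedArea(CAD) = 8 ∩ CE · DB = 64/3]
   → C = (4, -17/3)

C = (4, -17/3)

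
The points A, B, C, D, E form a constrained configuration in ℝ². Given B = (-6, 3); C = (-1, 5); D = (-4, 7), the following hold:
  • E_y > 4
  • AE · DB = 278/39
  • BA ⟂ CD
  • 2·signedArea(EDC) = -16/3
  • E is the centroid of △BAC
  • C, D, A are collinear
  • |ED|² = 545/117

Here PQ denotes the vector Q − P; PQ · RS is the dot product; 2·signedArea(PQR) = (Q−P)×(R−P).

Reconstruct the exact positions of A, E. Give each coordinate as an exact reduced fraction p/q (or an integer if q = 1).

1. A_x = -46/13  [C, D, A are collinear ∩ BA ⟂ CD]
2. A_y = 87/13  [C, D, A are collinear ∩ BA ⟂ CD]
   → A = (-46/13, 87/13)
3. E_x = -137/39  [E is the centroid of △BAC]
4. E_y = 191/39  [E is the centroid of △BAC]
   → E = (-137/39, 191/39)

A = (-46/13, 87/13)
E = (-137/39, 191/39)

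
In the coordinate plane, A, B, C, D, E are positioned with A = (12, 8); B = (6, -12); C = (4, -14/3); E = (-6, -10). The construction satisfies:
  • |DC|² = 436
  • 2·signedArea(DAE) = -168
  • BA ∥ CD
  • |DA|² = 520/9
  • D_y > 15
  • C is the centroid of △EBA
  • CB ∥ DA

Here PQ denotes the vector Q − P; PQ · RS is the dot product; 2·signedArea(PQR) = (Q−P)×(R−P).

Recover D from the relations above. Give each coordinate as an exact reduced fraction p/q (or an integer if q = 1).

1. D_x = 10  [CB ∥ DA ∩ BA ∥ CD]
2. D_y = 46/3  [CB ∥ DA ∩ BA ∥ CD]
   → D = (10, 46/3)

D = (10, 46/3)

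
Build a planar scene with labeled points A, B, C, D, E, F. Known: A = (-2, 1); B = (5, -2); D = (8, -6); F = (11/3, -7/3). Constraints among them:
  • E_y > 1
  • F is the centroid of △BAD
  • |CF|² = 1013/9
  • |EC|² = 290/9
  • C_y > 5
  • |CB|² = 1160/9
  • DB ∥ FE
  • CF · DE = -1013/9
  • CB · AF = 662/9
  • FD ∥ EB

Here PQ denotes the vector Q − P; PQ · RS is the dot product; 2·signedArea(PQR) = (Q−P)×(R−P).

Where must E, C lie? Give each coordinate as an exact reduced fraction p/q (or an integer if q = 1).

C = (-11/3, 16/3)
E = (2/3, 5/3)

1. E_x = 2/3  [FD ∥ EB ∩ DB ∥ FE]
2. E_y = 5/3  [FD ∥ EB ∩ DB ∥ FE]
   → E = (2/3, 5/3)
3. C_x = -11/3  [CB · AF = 662/9 ∩ CF · DE = -1013/9]
4. C_y = 16/3  [CB · AF = 662/9 ∩ CF · DE = -1013/9]
   → C = (-11/3, 16/3)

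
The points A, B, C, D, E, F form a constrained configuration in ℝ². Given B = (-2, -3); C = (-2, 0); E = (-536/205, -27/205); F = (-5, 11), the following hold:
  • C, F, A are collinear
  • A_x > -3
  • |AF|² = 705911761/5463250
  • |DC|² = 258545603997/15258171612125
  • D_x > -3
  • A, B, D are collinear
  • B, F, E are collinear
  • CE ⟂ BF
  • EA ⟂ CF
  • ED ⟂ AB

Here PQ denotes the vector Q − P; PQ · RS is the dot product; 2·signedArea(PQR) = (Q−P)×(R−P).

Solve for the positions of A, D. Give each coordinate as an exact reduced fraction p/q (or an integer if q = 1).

A = (-53543/26650, 891/26650)
D = (-149502340051/74430105425, -9667407888/74430105425)

1. A_x = -53543/26650  [C, F, A are collinear ∩ EA ⟂ CF]
2. A_y = 891/26650  [C, F, A are collinear ∩ EA ⟂ CF]
   → A = (-53543/26650, 891/26650)
3. D_x = -149502340051/74430105425  [A, B, D are collinear ∩ ED ⟂ AB]
4. D_y = -9667407888/74430105425  [A, B, D are collinear ∩ ED ⟂ AB]
   → D = (-149502340051/74430105425, -9667407888/74430105425)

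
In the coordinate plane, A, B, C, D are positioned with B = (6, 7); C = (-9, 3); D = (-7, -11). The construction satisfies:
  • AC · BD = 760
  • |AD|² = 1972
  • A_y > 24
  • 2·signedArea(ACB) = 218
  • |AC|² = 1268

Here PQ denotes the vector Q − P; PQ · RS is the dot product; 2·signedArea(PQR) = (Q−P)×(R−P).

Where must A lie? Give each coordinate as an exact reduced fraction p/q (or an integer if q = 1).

A = (19, 25)

1. A_x = 19  [AC · BD = 760 ∩ 2·signedArea(ACB) = 218]
2. A_y = 25  [AC · BD = 760 ∩ 2·signedArea(ACB) = 218]
   → A = (19, 25)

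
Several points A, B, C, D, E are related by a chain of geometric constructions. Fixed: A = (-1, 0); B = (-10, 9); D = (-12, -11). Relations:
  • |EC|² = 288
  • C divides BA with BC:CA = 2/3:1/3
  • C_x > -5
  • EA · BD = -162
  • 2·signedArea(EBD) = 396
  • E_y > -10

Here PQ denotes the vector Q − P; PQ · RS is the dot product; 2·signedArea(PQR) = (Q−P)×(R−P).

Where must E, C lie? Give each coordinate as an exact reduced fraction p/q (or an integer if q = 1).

C = (-4, 3)
E = (8, -9)

1. E_x = 8  [2·signedArea(EBD) = 396 ∩ EA · BD = -162]
2. E_y = -9  [2·signedArea(EBD) = 396 ∩ EA · BD = -162]
   → E = (8, -9)
3. C_x = -4  [C divides BA with BC:CA = 2/3:1/3]
4. C_y = 3  [C divides BA with BC:CA = 2/3:1/3]
   → C = (-4, 3)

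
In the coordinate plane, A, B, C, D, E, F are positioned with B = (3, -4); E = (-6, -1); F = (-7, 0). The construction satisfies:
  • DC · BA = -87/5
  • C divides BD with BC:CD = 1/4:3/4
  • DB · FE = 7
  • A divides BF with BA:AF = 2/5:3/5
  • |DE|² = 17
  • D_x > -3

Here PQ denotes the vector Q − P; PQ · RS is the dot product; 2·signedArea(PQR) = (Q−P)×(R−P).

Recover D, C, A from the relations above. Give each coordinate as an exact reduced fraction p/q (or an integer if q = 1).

1. D_x = -2  [line -1·x + 1·y + 0 = 0 ∩ |DE|² = 17]
2. D_y = -2  [line -1·x + 1·y + 0 = 0 ∩ |DE|² = 17]
   → D = (-2, -2)
3. C_x = 7/4  [C divides BD with BC:CD = 1/4:3/4]
4. C_y = -7/2  [C divides BD with BC:CD = 1/4:3/4]
   → C = (7/4, -7/2)
5. A_x = -1  [A divides BF with BA:AF = 2/5:3/5]
6. A_y = -12/5  [A divides BF with BA:AF = 2/5:3/5]
   → A = (-1, -12/5)

A = (-1, -12/5)
C = (7/4, -7/2)
D = (-2, -2)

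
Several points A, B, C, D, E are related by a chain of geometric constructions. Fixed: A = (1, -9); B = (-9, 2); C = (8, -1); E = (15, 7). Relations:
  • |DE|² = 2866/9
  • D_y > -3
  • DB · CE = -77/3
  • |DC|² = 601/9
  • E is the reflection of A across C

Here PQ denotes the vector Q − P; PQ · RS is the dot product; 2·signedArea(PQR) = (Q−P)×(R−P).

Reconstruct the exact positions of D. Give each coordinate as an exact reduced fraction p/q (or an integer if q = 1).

D = (0, -8/3)

1. D_x = 0  [line -7·x + -8·y + -64/3 = 0 ∩ |DC|² = 601/9]
2. D_y = -8/3  [line -7·x + -8·y + -64/3 = 0 ∩ |DC|² = 601/9]
   → D = (0, -8/3)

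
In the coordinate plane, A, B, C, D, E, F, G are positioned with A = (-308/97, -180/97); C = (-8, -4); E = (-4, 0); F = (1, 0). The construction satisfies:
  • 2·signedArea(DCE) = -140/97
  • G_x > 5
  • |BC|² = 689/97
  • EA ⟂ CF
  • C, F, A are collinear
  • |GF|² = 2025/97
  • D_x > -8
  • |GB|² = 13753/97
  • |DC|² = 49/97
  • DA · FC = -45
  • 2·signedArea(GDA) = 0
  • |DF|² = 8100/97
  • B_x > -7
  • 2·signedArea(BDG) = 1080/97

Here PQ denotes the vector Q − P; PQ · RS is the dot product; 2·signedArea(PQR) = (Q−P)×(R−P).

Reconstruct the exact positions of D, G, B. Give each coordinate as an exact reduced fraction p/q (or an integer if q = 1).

1. D_x = -713/97  [DA · FC = -45 ∩ 2·signedArea(DCE) = -140/97]
2. D_y = -360/97  [DA · FC = -45 ∩ 2·signedArea(DCE) = -140/97]
   → D = (-713/97, -360/97)
3. G_x = 502/97  [line -180/97·x + 405/97·y + 180/97 = 0 ∩ |GF|² = 2025/97]
4. G_y = 180/97  [line -180/97·x + 405/97·y + 180/97 = 0 ∩ |GF|² = 2025/97]
   → G = (502/97, 180/97)
5. B_x = -583/97  [line -540/97·x + 1215/97·y + -540/97 = 0 ∩ |BC|² = 689/97]
6. B_y = -216/97  [line -540/97·x + 1215/97·y + -540/97 = 0 ∩ |BC|² = 689/97]
   → B = (-583/97, -216/97)

B = (-583/97, -216/97)
D = (-713/97, -360/97)
G = (502/97, 180/97)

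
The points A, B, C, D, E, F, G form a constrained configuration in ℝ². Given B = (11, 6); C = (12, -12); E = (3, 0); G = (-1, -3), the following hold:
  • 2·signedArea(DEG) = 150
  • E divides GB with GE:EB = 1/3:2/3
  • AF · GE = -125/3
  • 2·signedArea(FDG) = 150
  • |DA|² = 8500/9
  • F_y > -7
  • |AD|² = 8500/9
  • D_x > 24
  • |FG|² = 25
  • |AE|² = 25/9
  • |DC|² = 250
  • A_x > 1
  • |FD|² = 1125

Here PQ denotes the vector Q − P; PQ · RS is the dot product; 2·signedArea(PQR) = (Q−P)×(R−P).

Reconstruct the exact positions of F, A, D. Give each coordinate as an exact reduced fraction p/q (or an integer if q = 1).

1. D_x = 25  [line 3·x + -4·y + -159 = 0 ∩ |DC|² = 250]
2. D_y = -21  [line 3·x + -4·y + -159 = 0 ∩ |DC|² = 250]
   → D = (25, -21)
3. F_x = -5  [line -18·x + -26·y + -246 = 0 ∩ |FG|² = 25]
4. F_y = -6  [line -18·x + -26·y + -246 = 0 ∩ |FG|² = 25]
   → F = (-5, -6)
5. A_x = 5/3  [line -4·x + -3·y + 11/3 = 0 ∩ |AE|² = 25/9]
6. A_y = -1  [line -4·x + -3·y + 11/3 = 0 ∩ |AE|² = 25/9]
   → A = (5/3, -1)

A = (5/3, -1)
D = (25, -21)
F = (-5, -6)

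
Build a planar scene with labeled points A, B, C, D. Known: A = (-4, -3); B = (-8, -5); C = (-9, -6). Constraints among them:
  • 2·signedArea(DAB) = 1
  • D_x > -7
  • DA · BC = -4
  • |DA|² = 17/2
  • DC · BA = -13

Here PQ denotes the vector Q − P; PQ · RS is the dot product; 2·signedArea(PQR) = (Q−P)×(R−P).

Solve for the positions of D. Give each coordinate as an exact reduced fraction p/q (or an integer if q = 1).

D = (-13/2, -9/2)

1. D_x = -13/2  [DA · BC = -4 ∩ DC · BA = -13]
2. D_y = -9/2  [DA · BC = -4 ∩ DC · BA = -13]
   → D = (-13/2, -9/2)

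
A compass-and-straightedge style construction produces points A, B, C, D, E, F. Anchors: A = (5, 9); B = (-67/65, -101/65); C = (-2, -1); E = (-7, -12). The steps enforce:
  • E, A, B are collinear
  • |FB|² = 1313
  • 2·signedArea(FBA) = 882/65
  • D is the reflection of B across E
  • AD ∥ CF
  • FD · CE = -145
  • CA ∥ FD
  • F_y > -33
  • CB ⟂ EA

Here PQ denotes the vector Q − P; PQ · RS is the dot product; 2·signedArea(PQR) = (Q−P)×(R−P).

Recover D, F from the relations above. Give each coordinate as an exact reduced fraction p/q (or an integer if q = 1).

1. D_x = -843/65  [D is the reflection of B across E]
2. D_y = -1459/65  [D is the reflection of B across E]
   → D = (-843/65, -1459/65)
3. F_x = -1298/65  [CA ∥ FD ∩ AD ∥ CF]
4. F_y = -2109/65  [CA ∥ FD ∩ AD ∥ CF]
   → F = (-1298/65, -2109/65)

D = (-843/65, -1459/65)
F = (-1298/65, -2109/65)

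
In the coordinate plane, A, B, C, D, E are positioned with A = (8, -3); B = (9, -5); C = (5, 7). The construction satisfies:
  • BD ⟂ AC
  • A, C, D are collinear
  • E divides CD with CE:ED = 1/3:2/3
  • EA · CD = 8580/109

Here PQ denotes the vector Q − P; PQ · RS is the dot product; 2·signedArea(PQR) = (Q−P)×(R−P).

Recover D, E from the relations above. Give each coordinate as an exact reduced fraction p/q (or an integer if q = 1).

D = (941/109, -557/109)
E = (677/109, 323/109)

1. D_x = 941/109  [A, C, D are collinear ∩ BD ⟂ AC]
2. D_y = -557/109  [A, C, D are collinear ∩ BD ⟂ AC]
   → D = (941/109, -557/109)
3. E_x = 677/109  [E divides CD with CE:ED = 1/3:2/3]
4. E_y = 323/109  [E divides CD with CE:ED = 1/3:2/3]
   → E = (677/109, 323/109)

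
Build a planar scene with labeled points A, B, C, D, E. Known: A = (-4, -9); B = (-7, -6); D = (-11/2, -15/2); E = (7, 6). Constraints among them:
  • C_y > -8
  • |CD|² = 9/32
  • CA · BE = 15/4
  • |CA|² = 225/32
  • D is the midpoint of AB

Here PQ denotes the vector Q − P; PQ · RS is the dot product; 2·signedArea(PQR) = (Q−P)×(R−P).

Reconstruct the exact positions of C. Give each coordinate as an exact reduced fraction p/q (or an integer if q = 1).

1. C_x = -47/8  [line -14·x + -12·y + -671/4 = 0 ∩ |CA|² = 225/32]
2. C_y = -57/8  [line -14·x + -12·y + -671/4 = 0 ∩ |CA|² = 225/32]
   → C = (-47/8, -57/8)

C = (-47/8, -57/8)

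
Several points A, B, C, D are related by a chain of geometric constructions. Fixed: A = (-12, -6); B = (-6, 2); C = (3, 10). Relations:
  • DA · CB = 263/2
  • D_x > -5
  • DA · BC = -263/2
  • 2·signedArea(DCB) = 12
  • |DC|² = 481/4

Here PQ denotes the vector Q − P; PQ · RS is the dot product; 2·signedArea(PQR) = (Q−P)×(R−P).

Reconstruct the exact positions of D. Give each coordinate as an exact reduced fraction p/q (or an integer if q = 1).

D = (-9/2, 2)

1. D_x = -9/2  [DA · BC = -263/2 ∩ 2·signedArea(DCB) = 12]
2. D_y = 2  [DA · BC = -263/2 ∩ 2·signedArea(DCB) = 12]
   → D = (-9/2, 2)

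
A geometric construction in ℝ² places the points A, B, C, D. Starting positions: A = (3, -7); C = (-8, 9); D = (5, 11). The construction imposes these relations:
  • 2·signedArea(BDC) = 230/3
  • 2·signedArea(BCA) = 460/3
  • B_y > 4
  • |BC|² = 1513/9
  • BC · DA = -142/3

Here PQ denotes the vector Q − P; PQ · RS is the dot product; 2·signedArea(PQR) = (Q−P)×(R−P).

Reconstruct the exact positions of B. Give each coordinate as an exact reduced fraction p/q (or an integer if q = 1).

1. B_x = 13/3  [2·signedArea(BDC) = 230/3 ∩ 2·signedArea(BCA) = 460/3]
2. B_y = 5  [2·signedArea(BDC) = 230/3 ∩ 2·signedArea(BCA) = 460/3]
   → B = (13/3, 5)

B = (13/3, 5)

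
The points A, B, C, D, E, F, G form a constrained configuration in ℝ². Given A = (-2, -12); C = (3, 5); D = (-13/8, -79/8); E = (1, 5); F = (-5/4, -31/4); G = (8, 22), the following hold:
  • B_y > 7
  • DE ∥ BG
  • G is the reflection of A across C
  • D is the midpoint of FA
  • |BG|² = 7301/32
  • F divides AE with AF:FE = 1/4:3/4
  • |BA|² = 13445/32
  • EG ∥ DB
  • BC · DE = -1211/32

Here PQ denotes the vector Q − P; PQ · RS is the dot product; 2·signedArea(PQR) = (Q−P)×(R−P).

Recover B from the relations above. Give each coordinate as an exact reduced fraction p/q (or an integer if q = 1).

B = (43/8, 57/8)

1. B_x = 43/8  [DE ∥ BG ∩ EG ∥ DB]
2. B_y = 57/8  [DE ∥ BG ∩ EG ∥ DB]
   → B = (43/8, 57/8)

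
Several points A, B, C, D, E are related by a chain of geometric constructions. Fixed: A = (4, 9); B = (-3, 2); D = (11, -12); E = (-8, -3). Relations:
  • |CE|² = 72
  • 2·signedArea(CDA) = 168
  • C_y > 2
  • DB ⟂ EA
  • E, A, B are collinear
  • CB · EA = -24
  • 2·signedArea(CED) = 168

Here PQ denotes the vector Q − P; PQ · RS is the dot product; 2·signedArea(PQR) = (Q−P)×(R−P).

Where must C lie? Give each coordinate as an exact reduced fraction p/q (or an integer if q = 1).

1. C_x = -2  [2·signedArea(CED) = 168 ∩ CB · EA = -24]
2. C_y = 3  [2·signedArea(CED) = 168 ∩ CB · EA = -24]
   → C = (-2, 3)

C = (-2, 3)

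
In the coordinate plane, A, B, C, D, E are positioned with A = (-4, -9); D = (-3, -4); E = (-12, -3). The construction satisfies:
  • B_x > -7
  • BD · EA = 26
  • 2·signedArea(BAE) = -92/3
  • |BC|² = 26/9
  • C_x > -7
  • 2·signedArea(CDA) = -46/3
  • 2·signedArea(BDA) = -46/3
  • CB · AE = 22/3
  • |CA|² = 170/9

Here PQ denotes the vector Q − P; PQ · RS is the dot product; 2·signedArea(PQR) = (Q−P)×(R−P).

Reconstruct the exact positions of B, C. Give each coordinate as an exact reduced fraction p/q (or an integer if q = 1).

1. B_x = -6  [2·signedArea(BDA) = -46/3 ∩ 2·signedArea(BAE) = -92/3]
2. B_y = -11/3  [2·signedArea(BDA) = -46/3 ∩ 2·signedArea(BAE) = -92/3]
   → B = (-6, -11/3)
3. C_x = -19/3  [CB · AE = 22/3 ∩ 2·signedArea(CDA) = -46/3]
4. C_y = -16/3  [CB · AE = 22/3 ∩ 2·signedArea(CDA) = -46/3]
   → C = (-19/3, -16/3)

B = (-6, -11/3)
C = (-19/3, -16/3)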